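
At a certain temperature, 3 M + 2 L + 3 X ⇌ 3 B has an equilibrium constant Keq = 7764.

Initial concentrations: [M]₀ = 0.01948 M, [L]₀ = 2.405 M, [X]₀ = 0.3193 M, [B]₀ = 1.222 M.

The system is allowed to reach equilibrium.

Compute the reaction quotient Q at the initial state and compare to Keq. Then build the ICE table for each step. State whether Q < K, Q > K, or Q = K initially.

Q₀ = 1.3111e+06; Q > K (proceeds reverse)

Q₀ = 1.3111e+06 vs Keq = 7764 ⇒ Q>K, reverse
Step 1:
                    M           L           X           B
  init        0.01948       2.405      0.3193       1.222
  Δ            0.0644     0.04293      0.0644     -0.0644
  eq          0.08388       2.448      0.3837       1.158
  solve Keq expr → x = -0.02147; check Q = 7764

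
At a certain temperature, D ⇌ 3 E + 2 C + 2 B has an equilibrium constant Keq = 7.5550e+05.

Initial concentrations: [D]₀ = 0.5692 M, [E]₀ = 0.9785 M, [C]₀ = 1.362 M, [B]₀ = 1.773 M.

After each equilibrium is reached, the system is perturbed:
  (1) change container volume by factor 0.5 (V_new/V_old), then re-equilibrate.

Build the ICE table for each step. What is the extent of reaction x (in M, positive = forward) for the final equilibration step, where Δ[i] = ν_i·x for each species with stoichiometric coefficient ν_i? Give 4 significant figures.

x = -0.1157 M

Q₀ = 9.598 vs Keq = 7.5550e+05 ⇒ Q<K, forward
Step 1:
                  D         E         C         B
  Initial    0.5692    0.9785     1.362     1.773
  Change    -0.5679     1.704     1.136     1.136
  Equil    0.001348     2.682     2.498     2.909
  solve Keq expr → x = 0.5679; check Q = 7.5550e+05
Then change container volume by factor 0.5 (V_new/V_old).
Step 2:
                  D         E         C         B
  Initial  0.002696     5.364     4.995     5.817
  Change     0.1157    -0.347   -0.2314   -0.2314
  Equil      0.1184     5.017     4.764     5.586
  solve Keq expr → x = -0.1157; check Q = 7.5550e+05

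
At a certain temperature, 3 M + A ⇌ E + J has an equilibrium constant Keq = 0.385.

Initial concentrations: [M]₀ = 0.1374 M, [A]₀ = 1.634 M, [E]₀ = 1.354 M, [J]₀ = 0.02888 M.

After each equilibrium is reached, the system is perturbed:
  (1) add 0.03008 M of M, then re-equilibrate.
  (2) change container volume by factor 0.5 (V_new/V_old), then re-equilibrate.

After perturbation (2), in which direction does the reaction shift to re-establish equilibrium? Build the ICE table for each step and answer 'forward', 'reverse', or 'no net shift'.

Direction: forward

Q₀ = 9.226 vs Keq = 0.385 ⇒ Q>K, reverse
Step 1:
                  M         A         E         J
  I          0.1374     1.634     1.354   0.02888
  C         0.07319    0.0244   -0.0244   -0.0244
  E          0.2106     1.658      1.33  0.004485
  solve Keq expr → x = -0.0244; check Q = 0.385
Then add 0.03008 M of M.
Step 2:
                  M         A         E         J
  I          0.2407     1.658      1.33  0.004485
  C       -0.005288 -0.001763  0.001763  0.001763
  E          0.2354     1.657     1.331  0.006247
  solve Keq expr → x = 0.001763; check Q = 0.385
Then change container volume by factor 0.5 (V_new/V_old).
Step 3:
                  M         A         E         J
  I          0.4708     3.313     2.663   0.01249
  C        -0.06045  -0.02015   0.02015   0.02015
  E          0.4103     3.293     2.683   0.03264
  solve Keq expr → x = 0.02015; check Q = 0.385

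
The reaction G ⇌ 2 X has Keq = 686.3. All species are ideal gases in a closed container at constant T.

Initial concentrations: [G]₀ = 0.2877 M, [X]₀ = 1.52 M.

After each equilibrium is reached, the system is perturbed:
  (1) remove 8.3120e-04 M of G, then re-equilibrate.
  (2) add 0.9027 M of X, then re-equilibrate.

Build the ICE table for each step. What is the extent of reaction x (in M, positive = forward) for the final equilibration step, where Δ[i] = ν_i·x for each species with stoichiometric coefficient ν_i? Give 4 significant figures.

Q₀ = 8.031 vs Keq = 686.3 ⇒ Q<K, forward
Step 1:
                  G         X
  Initial    0.2877      1.52
  Change    -0.2814    0.5628
  Equil    0.006321     2.083
  solve Keq expr → x = 0.2814; check Q = 686.3
Then remove 8.3120e-04 M of G.
Step 2:
                  G         X
  Initial  0.005489     2.083
  Change  8.2123e-04 -0.001642
  Equil    0.006311     2.081
  solve Keq expr → x = -8.2123e-04; check Q = 686.3
Then add 0.9027 M of X.
Step 3:
                  G         X
  Initial  0.006311     2.984
  Change   0.006548   -0.0131
  Equil     0.01286     2.971
  solve Keq expr → x = -0.006548; check Q = 686.3

x = -0.006548 M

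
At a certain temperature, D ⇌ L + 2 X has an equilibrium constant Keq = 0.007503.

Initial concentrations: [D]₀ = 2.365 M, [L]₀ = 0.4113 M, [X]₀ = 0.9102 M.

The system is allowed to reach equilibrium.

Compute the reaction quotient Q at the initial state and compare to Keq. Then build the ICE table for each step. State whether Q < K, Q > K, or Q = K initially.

Q₀ = 0.1441 vs Keq = 0.007503 ⇒ Q>K, reverse
Step 1:
                    D           L           X
  init          2.365      0.4113      0.9102
  Δ            0.2689     -0.2689     -0.5377
  eq            2.634      0.1424      0.3725
  solve Keq expr → x = -0.2689; check Q = 0.007503

Q₀ = 0.1441; Q > K (proceeds reverse)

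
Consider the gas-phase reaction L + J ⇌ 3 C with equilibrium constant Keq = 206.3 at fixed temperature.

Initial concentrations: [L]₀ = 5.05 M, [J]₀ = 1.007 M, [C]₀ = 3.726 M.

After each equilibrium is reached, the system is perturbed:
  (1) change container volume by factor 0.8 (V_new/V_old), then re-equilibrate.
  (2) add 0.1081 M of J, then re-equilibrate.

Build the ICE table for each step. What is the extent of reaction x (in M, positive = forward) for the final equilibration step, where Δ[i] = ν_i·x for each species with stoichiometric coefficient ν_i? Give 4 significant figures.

x = 0.071 M

Q₀ = 10.17 vs Keq = 206.3 ⇒ Q<K, forward
Step 1:
                  L         J         C
  Initial      5.05     1.007     3.726
  Change    -0.7615   -0.7615     2.285
  Equil       4.288    0.2455     6.011
  solve Keq expr → x = 0.7615; check Q = 206.3
Then change container volume by factor 0.8 (V_new/V_old).
Step 2:
                  L         J         C
  Initial     5.361    0.3068     7.513
  Change    0.05057   0.05057   -0.1517
  Equil       5.411    0.3574     7.362
  solve Keq expr → x = -0.05057; check Q = 206.3
Then add 0.1081 M of J.
Step 3:
                  L         J         C
  Initial     5.411    0.4655     7.362
  Change     -0.071    -0.071     0.213
  Equil        5.34    0.3945     7.575
  solve Keq expr → x = 0.071; check Q = 206.3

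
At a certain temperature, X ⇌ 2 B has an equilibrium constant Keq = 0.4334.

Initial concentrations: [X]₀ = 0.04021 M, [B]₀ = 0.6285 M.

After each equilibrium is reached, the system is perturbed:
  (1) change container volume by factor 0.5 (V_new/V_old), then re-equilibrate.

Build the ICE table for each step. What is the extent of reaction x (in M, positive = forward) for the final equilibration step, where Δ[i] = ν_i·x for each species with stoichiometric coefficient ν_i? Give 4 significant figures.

Q₀ = 9.824 vs Keq = 0.4334 ⇒ Q>K, reverse
Step 1:
                  X         B
  init      0.04021    0.6285
  Δ          0.1651   -0.3302
  eq         0.2053    0.2983
  solve Keq expr → x = -0.1651; check Q = 0.4334
Then change container volume by factor 0.5 (V_new/V_old).
Step 2:
                  X         B
  init       0.4106    0.5966
  Δ         0.07008   -0.1402
  eq         0.4807    0.4564
  solve Keq expr → x = -0.07008; check Q = 0.4334

x = -0.07008 M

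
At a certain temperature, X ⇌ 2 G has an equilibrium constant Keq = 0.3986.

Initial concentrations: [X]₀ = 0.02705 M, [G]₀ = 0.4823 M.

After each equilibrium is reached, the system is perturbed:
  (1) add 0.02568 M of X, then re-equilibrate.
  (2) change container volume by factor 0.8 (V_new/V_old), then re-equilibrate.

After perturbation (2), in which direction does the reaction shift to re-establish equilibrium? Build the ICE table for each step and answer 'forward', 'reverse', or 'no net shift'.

Direction: reverse

Q₀ = 8.599 vs Keq = 0.3986 ⇒ Q>K, reverse
Step 1:
                  X         G
  init      0.02705    0.4823
  Δ          0.1201   -0.2401
  eq         0.1471    0.2422
  solve Keq expr → x = -0.1201; check Q = 0.3986
Then add 0.02568 M of X.
Step 2:
                  X         G
  init       0.1728    0.2422
  Δ       -0.007329   0.01466
  eq         0.1655    0.2568
  solve Keq expr → x = 0.007329; check Q = 0.3986
Then change container volume by factor 0.8 (V_new/V_old).
Step 3:
                  X         G
  init       0.2068     0.321
  Δ         0.01263  -0.02526
  eq         0.2195    0.2958
  solve Keq expr → x = -0.01263; check Q = 0.3986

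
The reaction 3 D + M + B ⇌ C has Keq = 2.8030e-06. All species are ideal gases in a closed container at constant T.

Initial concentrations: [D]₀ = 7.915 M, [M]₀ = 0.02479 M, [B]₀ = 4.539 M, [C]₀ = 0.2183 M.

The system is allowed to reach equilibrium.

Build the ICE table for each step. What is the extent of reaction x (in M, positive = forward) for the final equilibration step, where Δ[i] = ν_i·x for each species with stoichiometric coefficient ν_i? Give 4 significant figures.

x = -0.2163 M

Q₀ = 0.003913 vs Keq = 2.8030e-06 ⇒ Q>K, reverse
Step 1:
                    D           M           B           C
  I             7.915     0.02479       4.539      0.2183
  C            0.6488      0.2163      0.2163     -0.2163
  E             8.564      0.2411       4.755    0.002018
  solve Keq expr → x = -0.2163; check Q = 2.8030e-06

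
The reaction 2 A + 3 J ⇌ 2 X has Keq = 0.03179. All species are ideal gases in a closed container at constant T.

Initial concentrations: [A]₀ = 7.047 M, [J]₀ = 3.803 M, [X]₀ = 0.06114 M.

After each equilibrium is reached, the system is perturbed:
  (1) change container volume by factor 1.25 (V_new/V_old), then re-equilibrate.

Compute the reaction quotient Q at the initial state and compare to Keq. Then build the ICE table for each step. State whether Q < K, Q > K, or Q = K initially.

Q₀ = 1.3686e-06 vs Keq = 0.03179 ⇒ Q<K, forward
Step 1:
                   A          J          X
  Initial      7.047      3.803    0.06114
  Change      -1.588     -2.382      1.588
  Equil        5.459      1.421      1.649
  solve Keq expr → x = 0.7939; check Q = 0.03179
Then change container volume by factor 1.25 (V_new/V_old).
Step 2:
                   A          J          X
  Initial      4.367      1.137      1.319
  Change       0.117     0.1755     -0.117
  Equil        4.484      1.312      1.202
  solve Keq expr → x = -0.05852; check Q = 0.03179

Q₀ = 1.3686e-06; Q < K (proceeds forward)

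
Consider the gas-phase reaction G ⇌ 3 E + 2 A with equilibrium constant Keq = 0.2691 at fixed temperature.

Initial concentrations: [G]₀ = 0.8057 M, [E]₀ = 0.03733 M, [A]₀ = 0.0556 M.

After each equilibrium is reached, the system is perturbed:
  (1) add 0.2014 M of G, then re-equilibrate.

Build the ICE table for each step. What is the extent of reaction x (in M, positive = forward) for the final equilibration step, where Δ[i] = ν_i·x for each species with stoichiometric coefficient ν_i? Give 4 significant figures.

Q₀ = 1.9960e-07 vs Keq = 0.2691 ⇒ Q<K, forward
Step 1:
                   G          E          A
  Initial     0.8057    0.03733     0.0556
  Change     -0.2496     0.7489     0.4993
  Equil       0.5561     0.7862     0.5549
  solve Keq expr → x = 0.2496; check Q = 0.2691
Then add 0.2014 M of G.
Step 2:
                   G          E          A
  Initial     0.7575     0.7862     0.5549
  Change    -0.01589    0.04766    0.03177
  Equil       0.7416     0.8339     0.5866
  solve Keq expr → x = 0.01589; check Q = 0.2691

x = 0.01589 M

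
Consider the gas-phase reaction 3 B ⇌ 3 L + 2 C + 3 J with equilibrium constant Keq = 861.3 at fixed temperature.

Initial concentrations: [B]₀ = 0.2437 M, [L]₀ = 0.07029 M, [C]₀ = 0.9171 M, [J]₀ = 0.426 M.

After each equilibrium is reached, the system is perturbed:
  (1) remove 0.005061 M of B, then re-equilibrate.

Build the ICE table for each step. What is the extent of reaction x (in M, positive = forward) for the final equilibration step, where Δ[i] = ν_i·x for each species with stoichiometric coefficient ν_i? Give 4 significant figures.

Q₀ = 0.00156 vs Keq = 861.3 ⇒ Q<K, forward
Step 1:
                   B          L          C          J
  Initial     0.2437    0.07029     0.9171      0.426
  Change     -0.2228     0.2228     0.1486     0.2228
  Equil      0.02086     0.2931      1.066     0.6488
  solve Keq expr → x = 0.07428; check Q = 861.3
Then remove 0.005061 M of B.
Step 2:
                   B          L          C          J
  Initial     0.0158     0.2931      1.066     0.6488
  Change    0.004554  -0.004554  -0.003036  -0.004554
  Equil      0.02035     0.2886      1.063     0.6443
  solve Keq expr → x = -0.001518; check Q = 861.3

x = -0.001518 M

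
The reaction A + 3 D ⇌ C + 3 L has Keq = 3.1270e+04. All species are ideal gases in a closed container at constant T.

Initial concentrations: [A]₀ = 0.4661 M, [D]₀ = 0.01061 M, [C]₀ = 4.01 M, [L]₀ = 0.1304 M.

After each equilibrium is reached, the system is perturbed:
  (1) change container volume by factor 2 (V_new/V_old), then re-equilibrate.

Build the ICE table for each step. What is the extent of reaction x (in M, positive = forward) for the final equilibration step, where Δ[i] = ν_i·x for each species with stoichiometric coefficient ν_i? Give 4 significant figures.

Q₀ = 1.5972e+04 vs Keq = 3.1270e+04 ⇒ Q<K, forward
Step 1:
                   A          D          C          L
  init        0.4661    0.01061       4.01     0.1304
  Δ       -6.6484e-04  -0.001995 6.6484e-04   0.001995
  eq          0.4654   0.008615      4.011     0.1324
  solve Keq expr → x = 6.6484e-04; check Q = 3.1270e+04
Then change container volume by factor 2 (V_new/V_old).
Step 2:
                   A          D          C          L
  init        0.2327   0.004308      2.005     0.0662
  Δ                0          0          0          0
  eq          0.2327   0.004308      2.005     0.0662
  solve Keq expr → x = 0; check Q = 3.1270e+04

x = 0 M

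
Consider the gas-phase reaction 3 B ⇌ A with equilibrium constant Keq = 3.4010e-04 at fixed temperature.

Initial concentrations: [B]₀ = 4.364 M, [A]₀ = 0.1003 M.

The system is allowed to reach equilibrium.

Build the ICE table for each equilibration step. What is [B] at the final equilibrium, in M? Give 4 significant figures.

Q₀ = 0.001207 vs Keq = 3.4010e-04 ⇒ Q>K, reverse
Step 1:
                  B         A
  I           4.364    0.1003
  C          0.2037  -0.06789
  E           4.568   0.03241
  solve Keq expr → x = -0.06789; check Q = 3.4010e-04

[B]_eq = 4.568 M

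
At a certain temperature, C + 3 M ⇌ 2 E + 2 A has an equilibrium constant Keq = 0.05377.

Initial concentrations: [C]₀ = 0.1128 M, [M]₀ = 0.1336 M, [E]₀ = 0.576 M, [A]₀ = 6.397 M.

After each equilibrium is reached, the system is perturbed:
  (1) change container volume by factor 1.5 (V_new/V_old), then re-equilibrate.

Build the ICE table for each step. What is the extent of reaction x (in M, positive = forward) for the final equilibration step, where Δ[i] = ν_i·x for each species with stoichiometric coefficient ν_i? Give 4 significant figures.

Q₀ = 5.0474e+04 vs Keq = 0.05377 ⇒ Q>K, reverse
Step 1:
                    C           M           E           A
  Initial      0.1128      0.1336       0.576       6.397
  Change       0.2763      0.8289     -0.5526     -0.5526
  Equil        0.3891      0.9625     0.02337       5.844
  solve Keq expr → x = -0.2763; check Q = 0.05377
Then change container volume by factor 1.5 (V_new/V_old).
Step 2:
                    C           M           E           A
  Initial      0.2594      0.6417     0.01558       3.896
  Change            0           0           0           0
  Equil        0.2594      0.6417     0.01558       3.896
  solve Keq expr → x = 0; check Q = 0.05377

x = 0 M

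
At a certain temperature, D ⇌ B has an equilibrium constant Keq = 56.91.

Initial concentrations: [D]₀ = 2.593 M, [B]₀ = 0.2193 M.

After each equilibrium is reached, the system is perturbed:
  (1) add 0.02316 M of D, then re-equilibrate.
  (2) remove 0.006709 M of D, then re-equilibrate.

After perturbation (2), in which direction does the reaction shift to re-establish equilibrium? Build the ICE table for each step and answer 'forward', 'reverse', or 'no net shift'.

Direction: reverse

Q₀ = 0.08457 vs Keq = 56.91 ⇒ Q<K, forward
Step 1:
                   D          B
  init         2.593     0.2193
  Δ           -2.544      2.544
  eq         0.04856      2.764
  solve Keq expr → x = 2.544; check Q = 56.91
Then add 0.02316 M of D.
Step 2:
                   D          B
  init       0.07172      2.764
  Δ         -0.02276    0.02276
  eq         0.04896      2.786
  solve Keq expr → x = 0.02276; check Q = 56.91
Then remove 0.006709 M of D.
Step 3:
                   D          B
  init       0.04225      2.786
  Δ         0.006593  -0.006593
  eq         0.04885       2.78
  solve Keq expr → x = -0.006593; check Q = 56.91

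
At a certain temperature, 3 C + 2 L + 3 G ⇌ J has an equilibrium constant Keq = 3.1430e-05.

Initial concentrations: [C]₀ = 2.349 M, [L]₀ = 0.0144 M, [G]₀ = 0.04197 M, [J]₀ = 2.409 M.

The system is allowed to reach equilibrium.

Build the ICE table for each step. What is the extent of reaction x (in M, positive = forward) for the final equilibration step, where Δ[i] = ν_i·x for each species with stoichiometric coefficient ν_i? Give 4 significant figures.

x = -1.134 M

Q₀ = 1.2124e+07 vs Keq = 3.1430e-05 ⇒ Q>K, reverse
Step 1:
                  C         L         G         J
  I           2.349    0.0144   0.04197     2.409
  C           3.403     2.269     3.403    -1.134
  E           5.752     2.283     3.445     1.275
  solve Keq expr → x = -1.134; check Q = 3.1430e-05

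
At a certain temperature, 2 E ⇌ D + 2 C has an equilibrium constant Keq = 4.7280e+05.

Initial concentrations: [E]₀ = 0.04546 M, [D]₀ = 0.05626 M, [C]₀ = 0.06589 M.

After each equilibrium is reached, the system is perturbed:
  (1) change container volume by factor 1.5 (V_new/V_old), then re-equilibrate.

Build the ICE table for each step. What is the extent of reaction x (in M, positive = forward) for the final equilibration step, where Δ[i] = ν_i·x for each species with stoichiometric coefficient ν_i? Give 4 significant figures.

Q₀ = 0.1182 vs Keq = 4.7280e+05 ⇒ Q<K, forward
Step 1:
                    E           D           C
  init        0.04546     0.05626     0.06589
  Δ          -0.04541     0.02271     0.04541
  eq       4.5488e-05     0.07897      0.1113
  solve Keq expr → x = 0.02271; check Q = 4.7280e+05
Then change container volume by factor 1.5 (V_new/V_old).
Step 2:
                    E           D           C
  init     3.0325e-05     0.05264      0.0742
  Δ       -5.5623e-06  2.7812e-06  5.5623e-06
  eq       2.4763e-05     0.05265     0.07421
  solve Keq expr → x = 2.7812e-06; check Q = 4.7280e+05

x = 2.7812e-06 M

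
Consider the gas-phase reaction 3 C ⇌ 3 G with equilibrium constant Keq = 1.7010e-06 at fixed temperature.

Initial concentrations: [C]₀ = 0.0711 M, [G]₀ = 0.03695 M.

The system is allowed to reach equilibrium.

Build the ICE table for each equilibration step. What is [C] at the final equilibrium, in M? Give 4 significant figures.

Q₀ = 0.1404 vs Keq = 1.7010e-06 ⇒ Q>K, reverse
Step 1:
                    C           G
  Initial      0.0711     0.03695
  Change      0.03568    -0.03568
  Equil        0.1068    0.001275
  solve Keq expr → x = -0.01189; check Q = 1.7010e-06

[C]_eq = 0.1068 M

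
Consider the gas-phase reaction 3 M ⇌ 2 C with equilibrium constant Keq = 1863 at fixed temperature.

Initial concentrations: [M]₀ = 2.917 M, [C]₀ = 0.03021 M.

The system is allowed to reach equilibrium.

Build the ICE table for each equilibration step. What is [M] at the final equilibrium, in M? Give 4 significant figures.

[M]_eq = 0.1243 M

Q₀ = 3.6770e-05 vs Keq = 1863 ⇒ Q<K, forward
Step 1:
                  M         C
  init        2.917   0.03021
  Δ          -2.793     1.862
  eq         0.1243     1.892
  solve Keq expr → x = 0.9309; check Q = 1863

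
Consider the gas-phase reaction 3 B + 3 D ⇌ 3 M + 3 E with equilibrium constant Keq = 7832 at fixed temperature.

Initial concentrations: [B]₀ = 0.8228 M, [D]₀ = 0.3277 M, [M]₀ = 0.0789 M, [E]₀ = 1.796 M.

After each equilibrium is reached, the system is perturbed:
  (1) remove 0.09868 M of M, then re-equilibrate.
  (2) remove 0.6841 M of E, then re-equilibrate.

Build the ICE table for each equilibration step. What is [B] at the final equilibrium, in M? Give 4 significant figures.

Q₀ = 0.1452 vs Keq = 7832 ⇒ Q<K, forward
Step 1:
                   B          D          M          E
  init        0.8228     0.3277     0.0789      1.796
  Δ           -0.264     -0.264      0.264      0.264
  eq          0.5588    0.06366     0.3429       2.06
  solve Keq expr → x = 0.08801; check Q = 7832
Then remove 0.09868 M of M.
Step 2:
                   B          D          M          E
  init        0.5588    0.06366     0.2443       2.06
  Δ         -0.01412   -0.01412    0.01412    0.01412
  eq          0.5446    0.04955     0.2584      2.074
  solve Keq expr → x = 0.004706; check Q = 7832
Then remove 0.6841 M of E.
Step 3:
                   B          D          M          E
  init        0.5446    0.04955     0.2584       1.39
  Δ         -0.01339   -0.01339    0.01339    0.01339
  eq          0.5313    0.03615     0.2718      1.403
  solve Keq expr → x = 0.004465; check Q = 7832

[B]_eq = 0.5313 M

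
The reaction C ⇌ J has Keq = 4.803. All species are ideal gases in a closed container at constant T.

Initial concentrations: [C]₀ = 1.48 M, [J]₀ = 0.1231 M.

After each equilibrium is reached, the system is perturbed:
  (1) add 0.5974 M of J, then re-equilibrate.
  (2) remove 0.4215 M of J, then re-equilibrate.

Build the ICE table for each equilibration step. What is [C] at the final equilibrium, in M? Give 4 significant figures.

[C]_eq = 0.3066 M

Q₀ = 0.08318 vs Keq = 4.803 ⇒ Q<K, forward
Step 1:
                   C          J
  Initial       1.48     0.1231
  Change      -1.204      1.204
  Equil       0.2763      1.327
  solve Keq expr → x = 1.204; check Q = 4.803
Then add 0.5974 M of J.
Step 2:
                   C          J
  Initial     0.2763      1.924
  Change      0.1029    -0.1029
  Equil       0.3792      1.821
  solve Keq expr → x = -0.1029; check Q = 4.803
Then remove 0.4215 M of J.
Step 3:
                   C          J
  Initial     0.3792        1.4
  Change    -0.07263    0.07263
  Equil       0.3066      1.472
  solve Keq expr → x = 0.07263; check Q = 4.803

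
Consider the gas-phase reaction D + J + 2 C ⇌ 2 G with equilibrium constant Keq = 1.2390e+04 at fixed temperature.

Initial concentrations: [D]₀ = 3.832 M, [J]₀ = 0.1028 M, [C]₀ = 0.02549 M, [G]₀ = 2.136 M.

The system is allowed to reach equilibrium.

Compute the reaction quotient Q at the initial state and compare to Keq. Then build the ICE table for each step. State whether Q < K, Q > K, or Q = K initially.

Q₀ = 1.7826e+04 vs Keq = 1.2390e+04 ⇒ Q>K, reverse
Step 1:
                  D         J         C         G
  I           3.832    0.1028   0.02549     2.136
  C        0.002334  0.002334  0.004668 -0.004668
  E           3.834    0.1051   0.03016     2.131
  solve Keq expr → x = -0.002334; check Q = 1.2390e+04

Q₀ = 1.7826e+04; Q > K (proceeds reverse)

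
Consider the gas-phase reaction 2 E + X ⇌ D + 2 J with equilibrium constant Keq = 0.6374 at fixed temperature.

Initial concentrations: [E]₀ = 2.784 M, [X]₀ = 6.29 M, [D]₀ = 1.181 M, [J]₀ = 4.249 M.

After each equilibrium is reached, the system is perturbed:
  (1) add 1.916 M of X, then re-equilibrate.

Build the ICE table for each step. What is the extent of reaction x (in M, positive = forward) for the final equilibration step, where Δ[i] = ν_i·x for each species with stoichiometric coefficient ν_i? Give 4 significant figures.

Q₀ = 0.4374 vs Keq = 0.6374 ⇒ Q<K, forward
Step 1:
                   E          X          D          J
  Initial      2.784       6.29      1.181      4.249
  Change     -0.2226    -0.1113     0.1113     0.2226
  Equil        2.561      6.179      1.292      4.472
  solve Keq expr → x = 0.1113; check Q = 0.6374
Then add 1.916 M of X.
Step 2:
                   E          X          D          J
  Initial      2.561      8.095      1.292      4.472
  Change     -0.1605   -0.08023    0.08023     0.1605
  Equil        2.401      8.014      1.373      4.632
  solve Keq expr → x = 0.08023; check Q = 0.6374

x = 0.08023 M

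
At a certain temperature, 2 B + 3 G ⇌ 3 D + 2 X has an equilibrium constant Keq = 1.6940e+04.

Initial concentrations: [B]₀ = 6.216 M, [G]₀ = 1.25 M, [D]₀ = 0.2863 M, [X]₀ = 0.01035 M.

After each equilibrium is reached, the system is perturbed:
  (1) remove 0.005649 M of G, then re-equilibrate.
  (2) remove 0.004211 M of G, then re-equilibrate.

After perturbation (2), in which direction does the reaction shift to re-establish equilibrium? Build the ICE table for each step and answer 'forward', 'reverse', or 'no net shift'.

Direction: reverse

Q₀ = 3.3311e-08 vs Keq = 1.6940e+04 ⇒ Q<K, forward
Step 1:
                    B           G           D           X
  Initial       6.216        1.25      0.2863     0.01035
  Change       -0.822      -1.233       1.233       0.822
  Equil         5.394     0.01702       1.519      0.8323
  solve Keq expr → x = 0.411; check Q = 1.6940e+04
Then remove 0.005649 M of G.
Step 2:
                    B           G           D           X
  Initial       5.394     0.01137       1.519      0.8323
  Change     0.003686    0.005529   -0.005529   -0.003686
  Equil         5.398      0.0169       1.514      0.8287
  solve Keq expr → x = -0.001843; check Q = 1.6940e+04
Then remove 0.004211 M of G.
Step 3:
                    B           G           D           X
  Initial       5.398     0.01269       1.514      0.8287
  Change     0.002748    0.004122   -0.004122   -0.002748
  Equil           5.4     0.01681        1.51      0.8259
  solve Keq expr → x = -0.001374; check Q = 1.6940e+04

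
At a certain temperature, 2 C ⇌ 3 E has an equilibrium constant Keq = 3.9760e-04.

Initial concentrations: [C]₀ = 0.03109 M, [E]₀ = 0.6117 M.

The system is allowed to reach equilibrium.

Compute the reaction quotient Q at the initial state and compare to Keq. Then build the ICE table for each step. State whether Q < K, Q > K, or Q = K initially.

Q₀ = 236.8; Q > K (proceeds reverse)

Q₀ = 236.8 vs Keq = 3.9760e-04 ⇒ Q>K, reverse
Step 1:
                  C         E
  Initial   0.03109    0.6117
  Change     0.3807    -0.571
  Equil      0.4118    0.0407
  solve Keq expr → x = -0.1903; check Q = 3.9760e-04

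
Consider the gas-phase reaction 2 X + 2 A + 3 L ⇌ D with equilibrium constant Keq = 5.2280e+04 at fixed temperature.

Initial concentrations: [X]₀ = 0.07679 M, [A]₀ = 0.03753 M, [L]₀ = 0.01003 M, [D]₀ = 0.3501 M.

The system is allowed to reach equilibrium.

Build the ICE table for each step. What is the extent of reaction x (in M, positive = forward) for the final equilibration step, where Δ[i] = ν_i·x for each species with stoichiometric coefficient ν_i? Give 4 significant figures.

Q₀ = 4.1776e+10 vs Keq = 5.2280e+04 ⇒ Q>K, reverse
Step 1:
                  X         A         L         D
  init      0.07679   0.03753   0.01003    0.3501
  Δ          0.1165    0.1165    0.1747  -0.05823
  eq         0.1933     0.154    0.1847    0.2919
  solve Keq expr → x = -0.05823; check Q = 5.2280e+04

x = -0.05823 M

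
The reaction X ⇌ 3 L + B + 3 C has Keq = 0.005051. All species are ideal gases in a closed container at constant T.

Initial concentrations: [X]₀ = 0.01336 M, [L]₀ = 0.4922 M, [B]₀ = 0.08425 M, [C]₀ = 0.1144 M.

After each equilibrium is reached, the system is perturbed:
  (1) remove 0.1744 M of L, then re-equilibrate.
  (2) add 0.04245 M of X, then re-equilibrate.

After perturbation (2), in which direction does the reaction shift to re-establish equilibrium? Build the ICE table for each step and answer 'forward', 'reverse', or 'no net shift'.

Q₀ = 0.001126 vs Keq = 0.005051 ⇒ Q<K, forward
Step 1:
                    X           L           B           C
  init        0.01336      0.4922     0.08425      0.1144
  Δ         -0.007189     0.02157    0.007189     0.02157
  eq         0.006171      0.5138     0.09144       0.136
  solve Keq expr → x = 0.007189; check Q = 0.005051
Then remove 0.1744 M of L.
Step 2:
                    X           L           B           C
  init       0.006171      0.3394     0.09144       0.136
  Δ         -0.003614     0.01084    0.003614     0.01084
  eq         0.002557      0.3502     0.09505      0.1468
  solve Keq expr → x = 0.003614; check Q = 0.005051
Then add 0.04245 M of X.
Step 3:
                    X           L           B           C
  init        0.04501      0.3502     0.09505      0.1468
  Δ          -0.02503     0.07508     0.02503     0.07508
  eq          0.01998      0.4253      0.1201      0.2219
  solve Keq expr → x = 0.02503; check Q = 0.005051

Direction: forward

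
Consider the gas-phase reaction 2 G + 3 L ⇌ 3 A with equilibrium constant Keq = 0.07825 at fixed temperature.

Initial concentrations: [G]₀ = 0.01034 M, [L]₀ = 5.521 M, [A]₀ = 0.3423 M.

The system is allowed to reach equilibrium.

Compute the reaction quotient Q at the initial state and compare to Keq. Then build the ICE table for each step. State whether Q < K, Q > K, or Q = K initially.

Q₀ = 2.229 vs Keq = 0.07825 ⇒ Q>K, reverse
Step 1:
                   G          L          A
  I          0.01034      5.521     0.3423
  C          0.03281    0.04921   -0.04921
  E          0.04315       5.57     0.2931
  solve Keq expr → x = -0.0164; check Q = 0.07825

Q₀ = 2.229; Q > K (proceeds reverse)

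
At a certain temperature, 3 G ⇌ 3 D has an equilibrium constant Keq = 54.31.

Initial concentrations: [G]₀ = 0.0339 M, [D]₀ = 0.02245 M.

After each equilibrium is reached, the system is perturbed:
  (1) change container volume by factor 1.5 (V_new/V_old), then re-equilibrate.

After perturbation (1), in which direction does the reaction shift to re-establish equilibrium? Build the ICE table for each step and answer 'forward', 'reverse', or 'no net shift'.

Direction: no net shift

Q₀ = 0.2904 vs Keq = 54.31 ⇒ Q<K, forward
Step 1:
                  G         D
  init       0.0339   0.02245
  Δ        -0.02213   0.02213
  eq        0.01177   0.04458
  solve Keq expr → x = 0.007376; check Q = 54.31
Then change container volume by factor 1.5 (V_new/V_old).
Step 2:
                  G         D
  init     0.007848   0.02972
  Δ               0         0
  eq       0.007848   0.02972
  solve Keq expr → x = 0; check Q = 54.31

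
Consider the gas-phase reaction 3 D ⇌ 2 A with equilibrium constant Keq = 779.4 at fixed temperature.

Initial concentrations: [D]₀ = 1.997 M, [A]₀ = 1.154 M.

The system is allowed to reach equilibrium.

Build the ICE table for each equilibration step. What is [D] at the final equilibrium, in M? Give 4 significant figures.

Q₀ = 0.1672 vs Keq = 779.4 ⇒ Q<K, forward
Step 1:
                    D           A
  I             1.997       1.154
  C            -1.805       1.203
  E            0.1925       2.357
  solve Keq expr → x = 0.6015; check Q = 779.4

[D]_eq = 0.1925 M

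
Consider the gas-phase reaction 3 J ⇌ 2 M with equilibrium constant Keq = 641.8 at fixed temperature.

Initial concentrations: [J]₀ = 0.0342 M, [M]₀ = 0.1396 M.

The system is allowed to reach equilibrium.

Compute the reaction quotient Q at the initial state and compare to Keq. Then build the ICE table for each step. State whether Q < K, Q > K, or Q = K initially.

Q₀ = 487.2; Q < K (proceeds forward)

Q₀ = 487.2 vs Keq = 641.8 ⇒ Q<K, forward
Step 1:
                  J         M
  init       0.0342    0.1396
  Δ       -0.002732  0.001821
  eq        0.03147    0.1414
  solve Keq expr → x = 9.1050e-04; check Q = 641.8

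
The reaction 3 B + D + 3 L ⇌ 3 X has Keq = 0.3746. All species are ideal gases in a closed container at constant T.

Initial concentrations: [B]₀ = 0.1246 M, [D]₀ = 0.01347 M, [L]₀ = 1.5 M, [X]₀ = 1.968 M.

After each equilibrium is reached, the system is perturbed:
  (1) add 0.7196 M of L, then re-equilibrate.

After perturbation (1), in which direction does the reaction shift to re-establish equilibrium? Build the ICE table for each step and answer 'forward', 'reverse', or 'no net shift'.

Direction: forward

Q₀ = 8.6672e+04 vs Keq = 0.3746 ⇒ Q>K, reverse
Step 1:
                    B           D           L           X
  Initial      0.1246     0.01347         1.5       1.968
  Change       0.8555      0.2852      0.8555     -0.8555
  Equil        0.9801      0.2986       2.356       1.112
  solve Keq expr → x = -0.2852; check Q = 0.3746
Then add 0.7196 M of L.
Step 2:
                    B           D           L           X
  Initial      0.9801      0.2986       3.075       1.112
  Change      -0.1001    -0.03338     -0.1001      0.1001
  Equil          0.88      0.2653       2.975       1.213
  solve Keq expr → x = 0.03338; check Q = 0.3746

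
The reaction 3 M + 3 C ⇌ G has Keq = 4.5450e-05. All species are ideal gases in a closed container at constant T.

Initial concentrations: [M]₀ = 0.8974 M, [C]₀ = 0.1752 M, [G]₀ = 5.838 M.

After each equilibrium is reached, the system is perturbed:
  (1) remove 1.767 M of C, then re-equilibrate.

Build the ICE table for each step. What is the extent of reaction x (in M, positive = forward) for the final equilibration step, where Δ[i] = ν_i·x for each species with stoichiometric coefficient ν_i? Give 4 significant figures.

x = -0.3004 M

Q₀ = 1502 vs Keq = 4.5450e-05 ⇒ Q>K, reverse
Step 1:
                   M          C          G
  Initial     0.8974     0.1752      5.838
  Change       6.089      6.089      -2.03
  Equil        6.986      6.264      3.808
  solve Keq expr → x = -2.03; check Q = 4.5450e-05
Then remove 1.767 M of C.
Step 2:
                   M          C          G
  Initial      6.986      4.497      3.808
  Change      0.9013     0.9013    -0.3004
  Equil        7.887      5.398      3.508
  solve Keq expr → x = -0.3004; check Q = 4.5450e-05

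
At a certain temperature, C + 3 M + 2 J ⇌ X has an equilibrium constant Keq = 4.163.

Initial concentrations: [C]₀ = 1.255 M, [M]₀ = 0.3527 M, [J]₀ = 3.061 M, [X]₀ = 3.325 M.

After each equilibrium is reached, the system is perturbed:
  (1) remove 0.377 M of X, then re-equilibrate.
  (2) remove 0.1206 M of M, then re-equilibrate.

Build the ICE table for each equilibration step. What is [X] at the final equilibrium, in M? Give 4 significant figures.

[X]_eq = 2.9 M

Q₀ = 6.445 vs Keq = 4.163 ⇒ Q>K, reverse
Step 1:
                    C           M           J           X
  init          1.255      0.3527       3.061       3.325
  Δ           0.01664     0.04993     0.03329    -0.01664
  eq            1.272      0.4026       3.094       3.308
  solve Keq expr → x = -0.01664; check Q = 4.163
Then remove 0.377 M of X.
Step 2:
                    C           M           J           X
  init          1.272      0.4026       3.094       2.931
  Δ         -0.004804    -0.01441   -0.009607    0.004804
  eq            1.267      0.3882       3.085       2.936
  solve Keq expr → x = 0.004804; check Q = 4.163
Then remove 0.1206 M of M.
Step 3:
                    C           M           J           X
  init          1.267      0.2676       3.085       2.936
  Δ           0.03647      0.1094     0.07295    -0.03647
  eq            1.303       0.377       3.158         2.9
  solve Keq expr → x = -0.03647; check Q = 4.163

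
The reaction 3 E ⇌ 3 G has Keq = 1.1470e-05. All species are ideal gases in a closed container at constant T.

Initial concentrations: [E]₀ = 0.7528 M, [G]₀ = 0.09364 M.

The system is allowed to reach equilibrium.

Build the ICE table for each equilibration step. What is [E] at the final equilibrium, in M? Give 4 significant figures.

Q₀ = 0.001925 vs Keq = 1.1470e-05 ⇒ Q>K, reverse
Step 1:
                  E         G
  I          0.7528   0.09364
  C         0.07497  -0.07497
  E          0.8278   0.01867
  solve Keq expr → x = -0.02499; check Q = 1.1470e-05

[E]_eq = 0.8278 M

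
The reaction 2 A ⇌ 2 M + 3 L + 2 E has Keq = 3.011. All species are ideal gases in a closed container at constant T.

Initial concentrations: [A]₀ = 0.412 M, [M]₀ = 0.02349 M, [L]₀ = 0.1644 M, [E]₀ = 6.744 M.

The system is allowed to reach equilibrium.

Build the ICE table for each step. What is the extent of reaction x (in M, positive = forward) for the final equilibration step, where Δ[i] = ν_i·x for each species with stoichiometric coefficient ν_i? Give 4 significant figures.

x = 0.08993 M

Q₀ = 6.5692e-04 vs Keq = 3.011 ⇒ Q<K, forward
Step 1:
                   A          M          L          E
  Initial      0.412    0.02349     0.1644      6.744
  Change     -0.1799     0.1799     0.2698     0.1799
  Equil       0.2321     0.2033     0.4342      6.924
  solve Keq expr → x = 0.08993; check Q = 3.011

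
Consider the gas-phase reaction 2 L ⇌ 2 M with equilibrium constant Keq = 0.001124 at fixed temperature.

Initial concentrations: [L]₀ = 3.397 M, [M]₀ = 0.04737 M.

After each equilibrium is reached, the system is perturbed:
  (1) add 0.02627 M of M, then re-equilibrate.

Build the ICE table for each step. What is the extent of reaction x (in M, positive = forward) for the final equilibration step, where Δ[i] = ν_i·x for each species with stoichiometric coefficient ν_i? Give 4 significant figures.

x = -0.01271 M

Q₀ = 1.9445e-04 vs Keq = 0.001124 ⇒ Q<K, forward
Step 1:
                    L           M
  Initial       3.397     0.04737
  Change     -0.06436     0.06436
  Equil         3.333      0.1117
  solve Keq expr → x = 0.03218; check Q = 0.001124
Then add 0.02627 M of M.
Step 2:
                    L           M
  Initial       3.333       0.138
  Change      0.02542    -0.02542
  Equil         3.358      0.1126
  solve Keq expr → x = -0.01271; check Q = 0.001124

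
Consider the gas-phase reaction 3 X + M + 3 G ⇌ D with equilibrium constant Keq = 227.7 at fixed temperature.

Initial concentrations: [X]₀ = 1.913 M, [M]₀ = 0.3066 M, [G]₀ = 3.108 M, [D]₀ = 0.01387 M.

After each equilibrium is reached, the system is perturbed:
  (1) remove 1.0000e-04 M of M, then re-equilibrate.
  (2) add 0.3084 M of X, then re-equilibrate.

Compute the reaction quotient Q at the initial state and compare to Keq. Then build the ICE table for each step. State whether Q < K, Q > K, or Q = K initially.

Q₀ = 2.1524e-04; Q < K (proceeds forward)

Q₀ = 2.1524e-04 vs Keq = 227.7 ⇒ Q<K, forward
Step 1:
                   X          M          G          D
  Initial      1.913     0.3066      3.108    0.01387
  Change     -0.9194    -0.3065    -0.9194     0.3065
  Equil       0.9936 1.3680e-04      2.189     0.3203
  solve Keq expr → x = 0.3065; check Q = 227.7
Then remove 1.0000e-04 M of M.
Step 2:
                   X          M          G          D
  Initial     0.9936 3.6800e-05      2.189     0.3203
  Change  2.9933e-04 9.9778e-05 2.9933e-04 -9.9778e-05
  Equil       0.9939 1.3658e-04      2.189     0.3202
  solve Keq expr → x = -9.9778e-05; check Q = 227.7
Then add 0.3084 M of X.
Step 3:
                   X          M          G          D
  Initial      1.302 1.3658e-04      2.189     0.3202
  Change  -2.2740e-04 -7.5800e-05 -2.2740e-04 7.5800e-05
  Equil        1.302 6.0778e-05      2.189     0.3203
  solve Keq expr → x = 7.5800e-05; check Q = 227.7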